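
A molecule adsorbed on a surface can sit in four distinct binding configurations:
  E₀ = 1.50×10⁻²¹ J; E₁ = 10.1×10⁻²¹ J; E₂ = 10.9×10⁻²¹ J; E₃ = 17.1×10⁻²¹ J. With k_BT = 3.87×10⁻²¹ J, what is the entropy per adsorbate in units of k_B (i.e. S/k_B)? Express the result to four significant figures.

Eᵢ/kT = 0.387597, 2.60982, 2.81654, 4.41860.
Z = Σ e^(−Eᵢ/kT) = e^(−0.387597) + e^(−2.60982) + e^(−2.81654) + e^(−4.41860) = 0.678686 + 0.0735478 + 0.0598125 + 0.0120511 = 0.824097.
⟨E⟩ = Σ EᵢPᵢ = 3.17789 ×10⁻²¹ J.
S/k_B = ln Z + ⟨E⟩/kT = ln(0.824097) + 3.17789/3.87 = -0.193467 + 0.821160 = 0.6277.

0.6277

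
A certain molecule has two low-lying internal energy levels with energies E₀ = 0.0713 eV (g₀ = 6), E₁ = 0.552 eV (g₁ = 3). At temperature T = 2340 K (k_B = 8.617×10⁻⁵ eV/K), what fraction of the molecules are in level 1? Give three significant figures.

k_BT = 8.617×10⁻⁵ × 2340 K = 0.20164 eV.
Eᵢ/kT = 0.35360, 2.7376.
Z = Σ gᵢe^(−Eᵢ/kT) = 6·e^(−0.35360) + 3·e^(−2.7376) = 4.2129 + 0.19418 = 4.4071.
P₁ = g₁ e^(−E₁/kT) / Z = 0.19418/4.4071 = 0.0441.

0.0441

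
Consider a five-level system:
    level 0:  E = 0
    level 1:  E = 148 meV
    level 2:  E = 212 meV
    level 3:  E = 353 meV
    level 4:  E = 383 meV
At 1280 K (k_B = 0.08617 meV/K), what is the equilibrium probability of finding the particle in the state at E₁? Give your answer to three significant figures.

0.177

k_BT = 0.08617 × 1280 K = 110.30 meV.
Eᵢ/kT = 0, 1.3418, 1.9220, 3.2004, 3.4723.
Z = Σ e^(−Eᵢ/kT) = e^(−0) + e^(−1.3418) + e^(−1.9220) + e^(−3.2004) + e^(−3.4723) = 1.0000 + 0.26137 + 0.14631 + 0.040746 + 0.031046 = 1.4795.
P₁ = e^(−E₁/kT) / Z = 0.26137/1.4795 = 0.177.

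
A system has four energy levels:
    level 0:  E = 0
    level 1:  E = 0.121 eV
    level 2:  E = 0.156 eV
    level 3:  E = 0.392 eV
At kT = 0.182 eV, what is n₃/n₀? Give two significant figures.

n₃/n₀ = exp[−(E₃−E₀)/kT] = exp(−(0.392 eV)/(0.182 eV)) = exp(-2.154) = 0.12.

0.12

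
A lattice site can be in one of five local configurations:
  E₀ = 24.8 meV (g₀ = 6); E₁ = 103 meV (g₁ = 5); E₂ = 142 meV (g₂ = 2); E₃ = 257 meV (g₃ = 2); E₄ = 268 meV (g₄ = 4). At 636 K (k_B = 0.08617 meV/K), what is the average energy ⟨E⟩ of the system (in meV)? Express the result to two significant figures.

43 meV

k_BT = 0.08617 × 636 K = 54.80 meV.
Eᵢ/kT = 0.4526, 1.880, 2.591, 4.690, 4.891.
Z = Σ gᵢe^(−Eᵢ/kT) = 6·e^(−0.4526) + 5·e^(−1.880) + 2·e^(−2.591) + 2·e^(−4.690) + 4·e^(−4.891) = 3.816 + 0.7630 + 0.1499 + 0.01837 + 0.03006 = 4.777.
⟨E⟩ = Σ Eᵢ gᵢe^(−Eᵢ/kT) / Z = (24.8·3.816 + 103·0.7630 + 142·0.1499 + 257·0.01837 + 268·0.03006) / 4.777 = 43 meV.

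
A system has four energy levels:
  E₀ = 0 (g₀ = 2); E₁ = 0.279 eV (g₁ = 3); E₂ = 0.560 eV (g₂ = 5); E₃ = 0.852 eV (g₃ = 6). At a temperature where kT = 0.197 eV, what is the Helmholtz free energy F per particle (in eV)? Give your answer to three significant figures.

-0.223 eV

Eᵢ/kT = 0, 1.4162, 2.8426, 4.3249.
Z = Σ gᵢe^(−Eᵢ/kT) = 2·e^(−0) + 3·e^(−1.4162) + 5·e^(−2.8426) + 6·e^(−4.3249) = 2.0000 + 0.72790 + 0.29137 + 0.079409 = 3.0987.
F = −kT ln Z = −0.197 × ln(3.0987) = −0.197 × 1.1310 = -0.223 eV.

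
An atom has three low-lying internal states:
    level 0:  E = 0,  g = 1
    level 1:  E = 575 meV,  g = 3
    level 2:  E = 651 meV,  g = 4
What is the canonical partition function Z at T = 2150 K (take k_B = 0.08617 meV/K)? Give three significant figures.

k_BT = 0.08617 × 2150 K = 185.27 meV.
Eᵢ/kT = 0, 3.1036, 3.5138.
Z = Σ gᵢe^(−Eᵢ/kT) = 1·e^(−0) + 3·e^(−3.1036) + 4·e^(−3.5138) = 1.0000 + 0.13466 + 0.11913 = 1.2538.

Z = 1.25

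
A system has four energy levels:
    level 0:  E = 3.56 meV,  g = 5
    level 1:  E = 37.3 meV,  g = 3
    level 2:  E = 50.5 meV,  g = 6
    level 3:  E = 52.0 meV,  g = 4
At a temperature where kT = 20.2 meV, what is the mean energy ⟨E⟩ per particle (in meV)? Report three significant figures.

13.4 meV

Eᵢ/kT = 0.17624, 1.8465, 2.5000, 2.5743.
Z = Σ gᵢe^(−Eᵢ/kT) = 5·e^(−0.17624) + 3·e^(−1.8465) + 6·e^(−2.5000) + 4·e^(−2.5743) = 4.1921 + 0.47337 + 0.49251 + 0.30483 = 5.4628.
⟨E⟩ = Σ Eᵢ gᵢe^(−Eᵢ/kT) / Z = (3.56·4.1921 + 37.3·0.47337 + 50.5·0.49251 + 52.0·0.30483) / 5.4628 = 13.4 meV.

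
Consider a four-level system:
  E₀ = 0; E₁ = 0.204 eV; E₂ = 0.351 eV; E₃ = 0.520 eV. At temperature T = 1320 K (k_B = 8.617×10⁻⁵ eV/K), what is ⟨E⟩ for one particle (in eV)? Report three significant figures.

k_BT = 8.617×10⁻⁵ × 1320 K = 0.11374 eV.
Eᵢ/kT = 0, 1.7936, 3.0860, 4.5718.
Z = Σ e^(−Eᵢ/kT) = e^(−0) + e^(−1.7936) + e^(−3.0860) + e^(−4.5718) = 1.0000 + 0.16636 + 0.045684 + 0.010339 = 1.2224.
⟨E⟩ = Σ Eᵢ e^(−Eᵢ/kT) / Z = (0·1.0000 + 0.204·0.16636 + 0.351·0.045684 + 0.520·0.010339) / 1.2224 = 0.0453 eV.

0.0453 eV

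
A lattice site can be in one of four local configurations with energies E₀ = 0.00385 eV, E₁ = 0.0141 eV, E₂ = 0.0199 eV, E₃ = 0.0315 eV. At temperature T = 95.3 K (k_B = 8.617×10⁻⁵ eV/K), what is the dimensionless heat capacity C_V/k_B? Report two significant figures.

k_BT = 8.617×10⁻⁵ × 95.3 K = 0.008212 eV.
Eᵢ/kT = 0.4688, 1.717, 2.423, 3.836.
Z = Σ e^(−Eᵢ/kT) = e^(−0.4688) + e^(−1.717) + e^(−2.423) + e^(−3.836) = 0.6258 + 0.1796 + 0.08866 + 0.02158 = 0.9156.
⟨E⟩ = 0.008067 eV, ⟨E²⟩ = 0.0001109 eV².
C_V/k_B = (⟨E²⟩ − ⟨E⟩²)/(kT)² = (0.0001109 − 0.00006508)/0.00006744 = 0.68.

0.68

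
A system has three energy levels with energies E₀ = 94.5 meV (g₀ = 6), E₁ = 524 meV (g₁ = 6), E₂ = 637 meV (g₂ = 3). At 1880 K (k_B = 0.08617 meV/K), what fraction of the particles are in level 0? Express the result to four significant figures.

k_BT = 0.08617 × 1880 K = 162.000 meV.
Eᵢ/kT = 0.583333, 3.23457, 3.93210.
Z = Σ gᵢe^(−Eᵢ/kT) = 6·e^(−0.583333) + 6·e^(−3.23457) + 3·e^(−3.93210) = 3.34821 + 0.236263 + 0.0588074 = 3.64328.
P₀ = g₀ e^(−E₀/kT) / Z = 3.34821/3.64328 = 0.9190.

0.9190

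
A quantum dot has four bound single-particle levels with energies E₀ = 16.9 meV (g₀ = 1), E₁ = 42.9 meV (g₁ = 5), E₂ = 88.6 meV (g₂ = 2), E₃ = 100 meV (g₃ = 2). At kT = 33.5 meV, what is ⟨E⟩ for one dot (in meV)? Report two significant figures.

41 meV

Eᵢ/kT = 0.5045, 1.281, 2.645, 2.985.
Z = Σ gᵢe^(−Eᵢ/kT) = 1·e^(−0.5045) + 5·e^(−1.281) + 2·e^(−2.645) + 2·e^(−2.985) = 0.6038 + 1.389 + 0.1420 + 0.1011 = 2.236.
⟨E⟩ = Σ Eᵢ gᵢe^(−Eᵢ/kT) / Z = (16.9·0.6038 + 42.9·1.389 + 88.6·0.1420 + 100·0.1011) / 2.236 = 41 meV.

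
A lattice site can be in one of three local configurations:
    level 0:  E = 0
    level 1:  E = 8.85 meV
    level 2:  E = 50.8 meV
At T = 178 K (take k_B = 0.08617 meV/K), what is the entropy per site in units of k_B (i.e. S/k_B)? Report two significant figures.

0.75

k_BT = 0.08617 × 178 K = 15.34 meV.
Eᵢ/kT = 0, 0.5769, 3.312.
Z = Σ e^(−Eᵢ/kT) = e^(−0) + e^(−0.5769) + e^(−3.312) = 1.000 + 0.5616 + 0.03644 = 1.598.
⟨E⟩ = Σ EᵢPᵢ = 4.269 meV.
S/k_B = ln Z + ⟨E⟩/kT = ln(1.598) + 4.269/15.34 = 0.4688 + 0.2783 = 0.75.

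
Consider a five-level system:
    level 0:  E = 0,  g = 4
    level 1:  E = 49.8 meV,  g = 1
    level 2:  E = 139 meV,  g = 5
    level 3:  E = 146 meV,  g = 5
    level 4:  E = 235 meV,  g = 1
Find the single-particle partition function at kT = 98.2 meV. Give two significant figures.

Z = 7.0

Eᵢ/kT = 0, 0.5071, 1.415, 1.487, 2.393.
Z = Σ gᵢe^(−Eᵢ/kT) = 4·e^(−0) + 1·e^(−0.5071) + 5·e^(−1.415) + 5·e^(−1.487) + 1·e^(−2.393) = 4.000 + 0.6022 + 1.215 + 1.130 + 0.09136 = 7.039.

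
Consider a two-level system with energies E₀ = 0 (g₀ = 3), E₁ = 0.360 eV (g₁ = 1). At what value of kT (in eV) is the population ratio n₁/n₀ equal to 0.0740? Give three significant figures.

0.239 eV

n₁/n₀ = (g₁/g₀) exp[−(E₁−E₀)/kT] = 0.0740.
⇒ (E₁−E₀)/kT = ln((1/3)/0.0740) = ln(4.5045) = 1.5051.
kT = 0.360 eV / 1.5051 = 0.239 eV.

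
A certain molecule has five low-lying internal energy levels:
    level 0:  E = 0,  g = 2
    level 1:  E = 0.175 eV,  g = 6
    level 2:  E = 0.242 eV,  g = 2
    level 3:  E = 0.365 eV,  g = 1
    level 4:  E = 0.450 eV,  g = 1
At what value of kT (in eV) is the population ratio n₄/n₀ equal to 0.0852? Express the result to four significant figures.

0.2543 eV

n₄/n₀ = (g₄/g₀) exp[−(E₄−E₀)/kT] = 0.0852.
⇒ (E₄−E₀)/kT = ln((1/2)/0.0852) = ln(5.86854) = 1.76961.
kT = 0.450 eV / 1.76961 = 0.2543 eV.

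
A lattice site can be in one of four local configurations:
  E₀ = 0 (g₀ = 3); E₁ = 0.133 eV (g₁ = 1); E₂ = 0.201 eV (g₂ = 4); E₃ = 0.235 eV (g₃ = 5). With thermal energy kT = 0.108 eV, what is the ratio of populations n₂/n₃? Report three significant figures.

n₂/n₃ = (g₂/g₃) exp[−(E₂−E₃)/kT] = (4/5) × exp(−(-0.034 eV)/(0.108 eV)) = (4/5) × exp(0.31481) = 1.10.

1.10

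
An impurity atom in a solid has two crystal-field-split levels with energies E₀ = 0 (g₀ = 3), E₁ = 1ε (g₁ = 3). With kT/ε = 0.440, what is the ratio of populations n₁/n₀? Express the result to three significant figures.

n₁/n₀ = (g₁/g₀) exp[−(E₁−E₀)/kT] = (3/3) × exp(−(1ε)/(0.440ε)) = (3/3) × exp(-2.2727) = 0.103.

0.103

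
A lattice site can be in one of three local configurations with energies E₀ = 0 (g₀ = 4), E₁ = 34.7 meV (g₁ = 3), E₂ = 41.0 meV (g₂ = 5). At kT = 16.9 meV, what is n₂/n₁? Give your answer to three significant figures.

1.15

n₂/n₁ = (g₂/g₁) exp[−(E₂−E₁)/kT] = (5/3) × exp(−(6.3 meV)/(16.9 meV)) = (5/3) × exp(-0.37278) = 1.15.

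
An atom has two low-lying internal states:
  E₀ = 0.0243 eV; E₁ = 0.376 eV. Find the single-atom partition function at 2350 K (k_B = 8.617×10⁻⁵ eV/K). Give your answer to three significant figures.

Z = 1.04

k_BT = 8.617×10⁻⁵ × 2350 K = 0.20250 eV.
Eᵢ/kT = 0.12000, 1.8568.
Z = Σ e^(−Eᵢ/kT) = e^(−0.12000) + e^(−1.8568) = 0.88692 + 0.15617 = 1.0431.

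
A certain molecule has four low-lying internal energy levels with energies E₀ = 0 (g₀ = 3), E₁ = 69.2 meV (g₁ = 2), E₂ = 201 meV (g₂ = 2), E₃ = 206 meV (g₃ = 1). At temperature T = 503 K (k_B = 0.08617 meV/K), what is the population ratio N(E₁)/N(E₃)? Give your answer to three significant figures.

k_BT = 0.08617 × 503 K = 43.344 meV.
n₁/n₃ = (g₁/g₃) exp[−(E₁−E₃)/kT] = (2/1) × exp(−(-136.8 meV)/(43.344 meV)) = (2/1) × exp(3.1561) = 47.0.

47.0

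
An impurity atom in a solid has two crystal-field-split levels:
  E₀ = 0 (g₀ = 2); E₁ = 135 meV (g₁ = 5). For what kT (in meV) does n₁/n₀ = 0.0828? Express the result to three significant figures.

39.6 meV

n₁/n₀ = (g₁/g₀) exp[−(E₁−E₀)/kT] = 0.0828.
⇒ (E₁−E₀)/kT = ln((5/2)/0.0828) = ln(30.193) = 3.4076.
kT = 135 meV / 3.4076 = 39.6 meV.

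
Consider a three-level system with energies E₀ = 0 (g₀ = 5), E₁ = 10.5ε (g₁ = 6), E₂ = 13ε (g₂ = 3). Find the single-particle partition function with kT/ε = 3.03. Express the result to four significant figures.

Z = 5.229

Eᵢ/kT = 0, 3.46535, 4.29043.
Z = Σ gᵢe^(−Eᵢ/kT) = 5·e^(−0) + 6·e^(−3.46535) + 3·e^(−4.29043) = 5.00000 + 0.187572 + 0.0410971 = 5.22867.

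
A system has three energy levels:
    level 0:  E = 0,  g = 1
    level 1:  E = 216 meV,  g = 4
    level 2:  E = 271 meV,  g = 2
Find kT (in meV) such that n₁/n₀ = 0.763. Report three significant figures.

n₁/n₀ = (g₁/g₀) exp[−(E₁−E₀)/kT] = 0.763.
⇒ (E₁−E₀)/kT = ln((4/1)/0.763) = ln(5.2425) = 1.6568.
kT = 216 meV / 1.6568 = 130 meV.

130 meV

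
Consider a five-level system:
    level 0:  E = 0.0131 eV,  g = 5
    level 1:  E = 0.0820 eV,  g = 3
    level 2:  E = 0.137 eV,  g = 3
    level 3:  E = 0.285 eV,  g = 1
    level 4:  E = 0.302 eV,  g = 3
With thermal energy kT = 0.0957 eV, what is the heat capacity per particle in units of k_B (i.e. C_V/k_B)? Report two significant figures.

Eᵢ/kT = 0.1369, 0.8568, 1.432, 2.978, 3.156.
Z = Σ gᵢe^(−Eᵢ/kT) = 5·e^(−0.1369) + 3·e^(−0.8568) + 3·e^(−1.432) + 1·e^(−2.978) + 3·e^(−3.156) = 4.360 + 1.274 + 0.7165 + 0.05089 + 0.1278 = 6.529.
⟨E⟩ = 0.04792 eV, ⟨E²⟩ = 0.005905 eV².
C_V/k_B = (⟨E²⟩ − ⟨E⟩²)/(kT)² = (0.005905 − 0.002296)/0.009158 = 0.39.

0.39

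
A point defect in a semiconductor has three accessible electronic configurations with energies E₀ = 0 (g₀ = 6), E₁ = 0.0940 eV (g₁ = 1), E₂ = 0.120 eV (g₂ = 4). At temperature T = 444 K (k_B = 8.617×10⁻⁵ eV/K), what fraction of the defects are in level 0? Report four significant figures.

0.9586

k_BT = 8.617×10⁻⁵ × 444 K = 0.0382595 eV.
Eᵢ/kT = 0, 2.45691, 3.13648.
Z = Σ gᵢe^(−Eᵢ/kT) = 6·e^(−0) + 1·e^(−2.45691) + 4·e^(−3.13648) = 6.00000 + 0.0856994 + 0.173742 = 6.25944.
P₀ = g₀ e^(−E₀/kT) / Z = 6.00000/6.25944 = 0.9586.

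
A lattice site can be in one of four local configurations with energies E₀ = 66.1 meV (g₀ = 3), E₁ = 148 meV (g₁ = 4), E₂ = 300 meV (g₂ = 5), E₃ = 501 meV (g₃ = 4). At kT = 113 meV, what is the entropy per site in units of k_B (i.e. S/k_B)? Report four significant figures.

2.270

Eᵢ/kT = 0.584956, 1.30973, 2.65487, 4.43363.
Z = Σ gᵢe^(−Eᵢ/kT) = 3·e^(−0.584956) + 4·e^(−1.30973) + 5·e^(−2.65487) + 4·e^(−4.43363) = 1.67139 + 1.07957 + 0.351540 + 0.0474853 = 3.14999.
⟨E⟩ = Σ EᵢPᵢ = 126.828 meV.
S/k_B = ln Z + ⟨E⟩/kT = ln(3.14999) + 126.828/113 = 1.14740 + 1.12237 = 2.270.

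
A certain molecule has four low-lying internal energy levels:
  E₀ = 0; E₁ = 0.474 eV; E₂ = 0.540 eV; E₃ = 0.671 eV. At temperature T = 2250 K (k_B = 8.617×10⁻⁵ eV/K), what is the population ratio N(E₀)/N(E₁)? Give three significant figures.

11.5

k_BT = 8.617×10⁻⁵ × 2250 K = 0.19388 eV.
n₀/n₁ = exp[−(E₀−E₁)/kT] = exp(−(-0.474 eV)/(0.19388 eV)) = exp(2.4448) = 11.5.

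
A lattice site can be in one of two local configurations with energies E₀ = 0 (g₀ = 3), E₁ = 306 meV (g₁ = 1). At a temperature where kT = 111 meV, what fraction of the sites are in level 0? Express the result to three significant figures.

0.979

Eᵢ/kT = 0, 2.7568.
Z = Σ gᵢe^(−Eᵢ/kT) = 3·e^(−0) + 1·e^(−2.7568) = 3.0000 + 0.063495 = 3.0635.
P₀ = g₀ e^(−E₀/kT) / Z = 3.0000/3.0635 = 0.979.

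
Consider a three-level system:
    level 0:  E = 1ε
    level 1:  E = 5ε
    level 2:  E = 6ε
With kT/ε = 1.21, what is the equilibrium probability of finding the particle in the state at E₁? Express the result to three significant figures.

Eᵢ/kT = 0.82645, 4.1322, 4.9587.
Z = Σ e^(−Eᵢ/kT) = e^(−0.82645) + e^(−4.1322) + e^(−4.9587) = 0.43760 + 0.016048 + 0.0070221 = 0.46067.
P₁ = e^(−E₁/kT) / Z = 0.016048/0.46067 = 0.0348.

0.0348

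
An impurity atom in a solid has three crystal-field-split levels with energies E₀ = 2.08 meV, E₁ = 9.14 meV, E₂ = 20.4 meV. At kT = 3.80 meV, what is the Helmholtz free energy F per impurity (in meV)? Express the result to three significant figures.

Eᵢ/kT = 0.54737, 2.4053, 5.3684.
Z = Σ e^(−Eᵢ/kT) = e^(−0.54737) + e^(−2.4053) + e^(−5.3684) = 0.57847 + 0.090238 + 0.0046616 = 0.67337.
F = −kT ln Z = −3.80 × ln(0.67337) = −3.80 × -0.39546 = 1.50 meV.

1.50 meV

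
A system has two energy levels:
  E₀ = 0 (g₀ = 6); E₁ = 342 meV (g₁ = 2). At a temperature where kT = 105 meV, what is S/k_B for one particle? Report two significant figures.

Eᵢ/kT = 0, 3.257.
Z = Σ gᵢe^(−Eᵢ/kT) = 6·e^(−0) + 2·e^(−3.257) = 6.000 + 0.07701 = 6.077.
⟨E⟩ = Σ EᵢPᵢ = 4.334 meV.
S/k_B = ln Z + ⟨E⟩/kT = ln(6.077) + 4.334/105 = 1.805 + 0.04128 = 1.8.

1.8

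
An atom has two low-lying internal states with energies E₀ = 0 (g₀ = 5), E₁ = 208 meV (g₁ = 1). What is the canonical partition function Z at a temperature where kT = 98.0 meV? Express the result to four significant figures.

Z = 5.120

Eᵢ/kT = 0, 2.12245.
Z = Σ gᵢe^(−Eᵢ/kT) = 5·e^(−0) + 1·e^(−2.12245) = 5.00000 + 0.119738 = 5.11974.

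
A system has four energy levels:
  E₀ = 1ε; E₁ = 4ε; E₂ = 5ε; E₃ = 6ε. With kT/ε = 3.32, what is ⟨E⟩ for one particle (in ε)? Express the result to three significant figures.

Eᵢ/kT = 0.30120, 1.2048, 1.5060, 1.8072.
Z = Σ e^(−Eᵢ/kT) = e^(−0.30120) + e^(−1.2048) + e^(−1.5060) + e^(−1.8072) = 0.73993 + 0.29975 + 0.22180 + 0.16411 = 1.4256.
⟨E⟩ = Σ Eᵢ e^(−Eᵢ/kT) / Z = (1·0.73993 + 4·0.29975 + 5·0.22180 + 6·0.16411) / 1.4256 = 2.83 ε.

2.83 ε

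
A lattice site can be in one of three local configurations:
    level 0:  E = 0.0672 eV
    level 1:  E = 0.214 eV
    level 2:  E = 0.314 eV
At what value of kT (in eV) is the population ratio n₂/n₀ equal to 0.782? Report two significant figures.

n₂/n₀ = exp[−(E₂−E₀)/kT] = 0.782.
⇒ (E₂−E₀)/kT = ln(1/0.782) = ln(1.279) = 0.2461.
kT = 0.2468 eV / 0.2461 = 1.0 eV.

1.0 eV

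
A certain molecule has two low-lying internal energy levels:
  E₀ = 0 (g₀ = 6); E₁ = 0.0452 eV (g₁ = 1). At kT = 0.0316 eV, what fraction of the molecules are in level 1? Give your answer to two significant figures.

0.038

Eᵢ/kT = 0, 1.430.
Z = Σ gᵢe^(−Eᵢ/kT) = 6·e^(−0) + 1·e^(−1.430) = 6.000 + 0.2393 = 6.239.
P₁ = g₁ e^(−E₁/kT) / Z = 0.2393/6.239 = 0.038.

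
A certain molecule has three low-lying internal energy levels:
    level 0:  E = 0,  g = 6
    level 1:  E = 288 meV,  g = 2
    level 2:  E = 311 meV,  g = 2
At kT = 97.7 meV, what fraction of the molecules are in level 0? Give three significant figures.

Eᵢ/kT = 0, 2.9478, 3.1832.
Z = Σ gᵢe^(−Eᵢ/kT) = 6·e^(−0) + 2·e^(−2.9478) + 2·e^(−3.1832) = 6.0000 + 0.10491 + 0.082906 = 6.1878.
P₀ = g₀ e^(−E₀/kT) / Z = 6.0000/6.1878 = 0.970.

0.970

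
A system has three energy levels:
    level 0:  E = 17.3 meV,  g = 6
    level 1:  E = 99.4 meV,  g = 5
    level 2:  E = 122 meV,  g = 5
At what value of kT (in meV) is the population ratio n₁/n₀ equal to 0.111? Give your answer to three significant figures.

n₁/n₀ = (g₁/g₀) exp[−(E₁−E₀)/kT] = 0.111.
⇒ (E₁−E₀)/kT = ln((5/6)/0.111) = ln(7.5075) = 2.0159.
kT = 82.1 meV / 2.0159 = 40.7 meV.

40.7 meV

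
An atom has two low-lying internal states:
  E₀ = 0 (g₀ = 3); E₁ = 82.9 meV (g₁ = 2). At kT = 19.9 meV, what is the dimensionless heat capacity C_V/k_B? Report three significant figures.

Eᵢ/kT = 0, 4.1658.
Z = Σ gᵢe^(−Eᵢ/kT) = 3·e^(−0) + 2·e^(−4.1658) = 3.0000 + 0.031035 = 3.0310.
⟨E⟩ = 0.84883 meV, ⟨E²⟩ = 70.368 meV².
C_V/k_B = (⟨E²⟩ − ⟨E⟩²)/(kT)² = (70.368 − 0.72051)/396.01 = 0.176.

0.176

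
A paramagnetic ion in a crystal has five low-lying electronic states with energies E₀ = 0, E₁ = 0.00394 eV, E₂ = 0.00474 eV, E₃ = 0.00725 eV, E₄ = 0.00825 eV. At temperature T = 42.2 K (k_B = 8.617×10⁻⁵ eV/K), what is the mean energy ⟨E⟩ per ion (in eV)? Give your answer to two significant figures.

k_BT = 8.617×10⁻⁵ × 42.2 K = 0.003636 eV.
Eᵢ/kT = 0, 1.084, 1.304, 1.994, 2.269.
Z = Σ e^(−Eᵢ/kT) = e^(−0) + e^(−1.084) + e^(−1.304) + e^(−1.994) + e^(−2.269) = 1.000 + 0.3382 + 0.2714 + 0.1361 + 0.1034 = 1.849.
⟨E⟩ = Σ Eᵢ e^(−Eᵢ/kT) / Z = (0·1.000 + 0.00394·0.3382 + 0.00474·0.2714 + 0.00725·0.1361 + 0.00825·0.1034) / 1.849 = 0.0024 eV.

0.0024 eV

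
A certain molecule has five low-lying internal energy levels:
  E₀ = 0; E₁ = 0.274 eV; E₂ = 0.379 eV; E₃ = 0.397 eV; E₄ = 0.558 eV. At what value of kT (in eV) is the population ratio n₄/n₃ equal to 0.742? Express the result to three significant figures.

n₄/n₃ = exp[−(E₄−E₃)/kT] = 0.742.
⇒ (E₄−E₃)/kT = ln(1/0.742) = ln(1.3477) = 0.29840.
kT = 0.161 eV / 0.29840 = 0.540 eV.

0.540 eV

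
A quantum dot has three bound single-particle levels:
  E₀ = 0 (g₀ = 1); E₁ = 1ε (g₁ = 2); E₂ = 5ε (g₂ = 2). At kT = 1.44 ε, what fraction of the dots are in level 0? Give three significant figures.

Eᵢ/kT = 0, 0.69444, 3.4722.
Z = Σ gᵢe^(−Eᵢ/kT) = 1·e^(−0) + 2·e^(−0.69444) + 2·e^(−3.4722) = 1.0000 + 0.99871 + 0.062097 = 2.0608.
P₀ = g₀ e^(−E₀/kT) / Z = 1.0000/2.0608 = 0.485.

0.485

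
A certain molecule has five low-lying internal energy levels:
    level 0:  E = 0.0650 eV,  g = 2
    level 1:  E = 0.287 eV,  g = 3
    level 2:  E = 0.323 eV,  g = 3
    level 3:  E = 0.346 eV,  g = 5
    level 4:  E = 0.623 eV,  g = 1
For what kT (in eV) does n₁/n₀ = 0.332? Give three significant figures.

n₁/n₀ = (g₁/g₀) exp[−(E₁−E₀)/kT] = 0.332.
⇒ (E₁−E₀)/kT = ln((3/2)/0.332) = ln(4.5181) = 1.5081.
kT = 0.2220 eV / 1.5081 = 0.147 eV.

0.147 eV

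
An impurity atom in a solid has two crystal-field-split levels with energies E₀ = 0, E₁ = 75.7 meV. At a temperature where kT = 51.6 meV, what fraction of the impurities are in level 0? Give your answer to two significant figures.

0.81

Eᵢ/kT = 0, 1.467.
Z = Σ e^(−Eᵢ/kT) = e^(−0) + e^(−1.467) = 1.000 + 0.2306 = 1.231.
P₀ = e^(−E₀/kT) / Z = 1.000/1.231 = 0.81.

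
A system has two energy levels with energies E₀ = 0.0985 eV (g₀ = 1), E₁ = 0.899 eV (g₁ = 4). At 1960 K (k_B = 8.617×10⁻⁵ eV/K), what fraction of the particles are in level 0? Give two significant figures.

k_BT = 8.617×10⁻⁵ × 1960 K = 0.1689 eV.
Eᵢ/kT = 0.5832, 5.323.
Z = Σ gᵢe^(−Eᵢ/kT) = 1·e^(−0.5832) + 4·e^(−5.323) = 0.5581 + 0.01951 = 0.5776.
P₀ = g₀ e^(−E₀/kT) / Z = 0.5581/0.5776 = 0.97.

0.97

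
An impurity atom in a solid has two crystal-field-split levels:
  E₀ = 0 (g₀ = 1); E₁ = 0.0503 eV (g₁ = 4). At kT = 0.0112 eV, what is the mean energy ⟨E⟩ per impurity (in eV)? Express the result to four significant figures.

Eᵢ/kT = 0, 4.49107.
Z = Σ gᵢe^(−Eᵢ/kT) = 1·e^(−0) + 4·e^(−4.49107) = 1.00000 + 0.0448346 = 1.04483.
⟨E⟩ = Σ Eᵢ gᵢe^(−Eᵢ/kT) / Z = (0·1.00000 + 0.0503·0.0448346) / 1.04483 = 0.002158 eV.

0.002158 eV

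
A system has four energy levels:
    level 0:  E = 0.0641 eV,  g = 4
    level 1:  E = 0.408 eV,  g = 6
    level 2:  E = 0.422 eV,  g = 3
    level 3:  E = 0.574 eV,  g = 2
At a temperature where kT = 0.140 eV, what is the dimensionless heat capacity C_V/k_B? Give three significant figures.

Eᵢ/kT = 0.45786, 2.9143, 3.0143, 4.1000.
Z = Σ gᵢe^(−Eᵢ/kT) = 4·e^(−0.45786) + 6·e^(−2.9143) + 3·e^(−3.0143) + 2·e^(−4.1000) = 2.5305 + 0.32545 + 0.14724 + 0.033145 = 3.0363.
⟨E⟩ = 0.12388 eV, ⟨E²⟩ = 0.033500 eV².
C_V/k_B = (⟨E²⟩ − ⟨E⟩²)/(kT)² = (0.033500 − 0.015346)/0.019600 = 0.926.

0.926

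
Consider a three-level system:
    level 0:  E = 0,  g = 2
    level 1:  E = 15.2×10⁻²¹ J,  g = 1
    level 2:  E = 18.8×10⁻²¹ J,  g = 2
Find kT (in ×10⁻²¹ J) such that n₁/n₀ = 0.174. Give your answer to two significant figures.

n₁/n₀ = (g₁/g₀) exp[−(E₁−E₀)/kT] = 0.174.
⇒ (E₁−E₀)/kT = ln((1/2)/0.174) = ln(2.874) = 1.056.
kT = 15.2 ×10⁻²¹ J / 1.056 = 14 ×10⁻²¹ J.

14 ×10⁻²¹ J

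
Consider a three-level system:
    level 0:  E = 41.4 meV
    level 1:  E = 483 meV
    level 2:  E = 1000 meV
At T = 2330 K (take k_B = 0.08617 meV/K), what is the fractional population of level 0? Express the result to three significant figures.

0.893

k_BT = 0.08617 × 2330 K = 200.78 meV.
Eᵢ/kT = 0.20620, 2.4056, 4.9806.
Z = Σ e^(−Eᵢ/kT) = e^(−0.20620) + e^(−2.4056) + e^(−4.9806) = 0.81367 + 0.090211 + 0.0068699 = 0.91075.
P₀ = e^(−E₀/kT) / Z = 0.81367/0.91075 = 0.893.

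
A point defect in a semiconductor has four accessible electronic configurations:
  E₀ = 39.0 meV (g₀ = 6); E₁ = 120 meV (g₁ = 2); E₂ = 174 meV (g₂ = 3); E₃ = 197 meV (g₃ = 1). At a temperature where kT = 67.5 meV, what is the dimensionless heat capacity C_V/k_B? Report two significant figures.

Eᵢ/kT = 0.5778, 1.778, 2.578, 2.919.
Z = Σ gᵢe^(−Eᵢ/kT) = 6·e^(−0.5778) + 2·e^(−1.778) + 3·e^(−2.578) + 1·e^(−2.919) = 3.367 + 0.3380 + 0.2278 + 0.05399 = 3.987.
⟨E⟩ = 55.72 meV, ⟨E²⟩ = 4761 meV².
C_V/k_B = (⟨E²⟩ − ⟨E⟩²)/(kT)² = (4761 − 3105)/4556 = 0.36.

0.36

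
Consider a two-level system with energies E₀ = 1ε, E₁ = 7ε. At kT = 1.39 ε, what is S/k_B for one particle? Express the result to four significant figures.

0.07011

Eᵢ/kT = 0.719424, 5.03597.
Z = Σ e^(−Eᵢ/kT) = e^(−0.719424) + e^(−5.03597) = 0.487033 + 0.00649989 = 0.493533.
⟨E⟩ = Σ EᵢPᵢ = 1.07902 ε.
S/k_B = ln Z + ⟨E⟩/kT = ln(0.493533) + 1.07902/1.39 = -0.706166 + 0.776273 = 0.07011.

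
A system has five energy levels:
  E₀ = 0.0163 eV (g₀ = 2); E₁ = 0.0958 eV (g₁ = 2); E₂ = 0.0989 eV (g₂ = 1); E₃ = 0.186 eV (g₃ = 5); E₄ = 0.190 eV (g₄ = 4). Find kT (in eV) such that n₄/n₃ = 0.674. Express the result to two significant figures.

0.023 eV

n₄/n₃ = (g₄/g₃) exp[−(E₄−E₃)/kT] = 0.674.
⇒ (E₄−E₃)/kT = ln((4/5)/0.674) = ln(1.187) = 0.1714.
kT = 0.004 eV / 0.1714 = 0.023 eV.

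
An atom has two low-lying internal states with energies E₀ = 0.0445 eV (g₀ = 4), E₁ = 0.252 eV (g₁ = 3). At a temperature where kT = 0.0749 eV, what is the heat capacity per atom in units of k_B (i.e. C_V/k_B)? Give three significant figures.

0.329

Eᵢ/kT = 0.59413, 3.3645.
Z = Σ gᵢe^(−Eᵢ/kT) = 4·e^(−0.59413) + 3·e^(−3.3645) = 2.2082 + 0.10374 = 2.3119.
⟨E⟩ = 0.053812 eV, ⟨E²⟩ = 0.0047410 eV².
C_V/k_B = (⟨E²⟩ − ⟨E⟩²)/(kT)² = (0.0047410 − 0.0028957)/0.0056100 = 0.329.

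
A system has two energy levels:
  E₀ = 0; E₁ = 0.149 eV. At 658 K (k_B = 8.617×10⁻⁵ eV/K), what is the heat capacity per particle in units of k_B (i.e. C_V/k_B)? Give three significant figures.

k_BT = 8.617×10⁻⁵ × 658 K = 0.056700 eV.
Eᵢ/kT = 0, 2.6279.
Z = Σ e^(−Eᵢ/kT) = e^(−0) + e^(−2.6279) = 1.0000 + 0.072230 = 1.0722.
⟨E⟩ = 0.010038 eV, ⟨E²⟩ = 0.0014956 eV².
C_V/k_B = (⟨E²⟩ − ⟨E⟩²)/(kT)² = (0.0014956 − 0.00010076)/0.0032149 = 0.434.

0.434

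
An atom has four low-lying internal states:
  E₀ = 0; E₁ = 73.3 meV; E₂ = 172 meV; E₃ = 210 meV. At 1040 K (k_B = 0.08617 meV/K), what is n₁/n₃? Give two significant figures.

4.6

k_BT = 0.08617 × 1040 K = 89.62 meV.
n₁/n₃ = exp[−(E₁−E₃)/kT] = exp(−(-136.7 meV)/(89.62 meV)) = exp(1.525) = 4.6.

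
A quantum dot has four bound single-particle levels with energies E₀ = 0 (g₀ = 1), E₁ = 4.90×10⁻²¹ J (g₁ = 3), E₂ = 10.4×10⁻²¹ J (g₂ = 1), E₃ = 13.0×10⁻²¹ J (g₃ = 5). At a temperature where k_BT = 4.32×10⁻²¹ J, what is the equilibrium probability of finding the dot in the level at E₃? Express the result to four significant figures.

0.1072

Eᵢ/kT = 0, 1.13426, 2.40741, 3.00926.
Z = Σ gᵢe^(−Eᵢ/kT) = 1·e^(−0) + 3·e^(−1.13426) + 1·e^(−2.40741) + 5·e^(−3.00926) = 1.00000 + 0.964980 + 0.0900482 + 0.246641 = 2.30167.
P₃ = g₃ e^(−E₃/kT) / Z = 0.246641/2.30167 = 0.1072.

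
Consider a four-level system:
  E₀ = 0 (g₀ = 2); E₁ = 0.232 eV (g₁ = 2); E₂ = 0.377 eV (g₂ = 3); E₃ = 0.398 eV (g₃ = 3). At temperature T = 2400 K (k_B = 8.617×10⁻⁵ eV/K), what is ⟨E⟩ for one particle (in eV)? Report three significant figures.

k_BT = 8.617×10⁻⁵ × 2400 K = 0.20681 eV.
Eᵢ/kT = 0, 1.1218, 1.8229, 1.9245.
Z = Σ gᵢe^(−Eᵢ/kT) = 2·e^(−0) + 2·e^(−1.1218) + 3·e^(−1.8229) + 3·e^(−1.9245) = 2.0000 + 0.65139 + 0.48467 + 0.43785 = 3.5739.
⟨E⟩ = Σ Eᵢ gᵢe^(−Eᵢ/kT) / Z = (0·2.0000 + 0.232·0.65139 + 0.377·0.48467 + 0.398·0.43785) / 3.5739 = 0.142 eV.

0.142 eV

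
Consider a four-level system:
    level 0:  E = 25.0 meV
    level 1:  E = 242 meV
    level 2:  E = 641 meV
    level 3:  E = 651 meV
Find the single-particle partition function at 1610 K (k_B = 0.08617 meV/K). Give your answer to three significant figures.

k_BT = 0.08617 × 1610 K = 138.73 meV.
Eᵢ/kT = 0.18021, 1.7444, 4.6205, 4.6926.
Z = Σ e^(−Eᵢ/kT) = e^(−0.18021) + e^(−1.7444) + e^(−4.6205) + e^(−4.6926) = 0.83509 + 0.17475 + 0.0098479 + 0.0091628 = 1.0289.

Z = 1.03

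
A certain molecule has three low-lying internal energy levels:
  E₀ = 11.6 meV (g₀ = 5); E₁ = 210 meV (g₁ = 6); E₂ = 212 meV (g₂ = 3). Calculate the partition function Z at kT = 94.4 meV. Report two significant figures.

Z = 5.4

Eᵢ/kT = 0.1229, 2.225, 2.246.
Z = Σ gᵢe^(−Eᵢ/kT) = 5·e^(−0.1229) + 6·e^(−2.225) + 3·e^(−2.246) = 4.422 + 0.6484 + 0.3175 = 5.388.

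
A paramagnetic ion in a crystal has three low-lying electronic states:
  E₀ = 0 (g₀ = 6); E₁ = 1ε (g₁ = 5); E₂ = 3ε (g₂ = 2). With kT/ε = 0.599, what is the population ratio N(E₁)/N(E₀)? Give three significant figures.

n₁/n₀ = (g₁/g₀) exp[−(E₁−E₀)/kT] = (5/6) × exp(−(1ε)/(0.599ε)) = (5/6) × exp(-1.6694) = 0.157.

0.157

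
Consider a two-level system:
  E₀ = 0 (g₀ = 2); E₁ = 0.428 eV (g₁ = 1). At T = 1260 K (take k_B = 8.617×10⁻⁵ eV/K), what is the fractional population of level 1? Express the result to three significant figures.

k_BT = 8.617×10⁻⁵ × 1260 K = 0.10857 eV.
Eᵢ/kT = 0, 3.9422.
Z = Σ gᵢe^(−Eᵢ/kT) = 2·e^(−0) + 1·e^(−3.9422) = 2.0000 + 0.019405 = 2.0194.
P₁ = g₁ e^(−E₁/kT) / Z = 0.019405/2.0194 = 0.00961.

0.00961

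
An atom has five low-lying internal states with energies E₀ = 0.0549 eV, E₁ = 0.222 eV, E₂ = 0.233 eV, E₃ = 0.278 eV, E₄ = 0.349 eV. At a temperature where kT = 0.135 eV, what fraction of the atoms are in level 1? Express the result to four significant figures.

0.1558

Eᵢ/kT = 0.406667, 1.64444, 1.72593, 2.05926, 2.58519.
Z = Σ e^(−Eᵢ/kT) = e^(−0.406667) + e^(−1.64444) + e^(−1.72593) + e^(−2.05926) + e^(−2.58519) = 0.665866 + 0.193121 + 0.178007 + 0.127548 + 0.0753818 = 1.23992.
P₁ = e^(−E₁/kT) / Z = 0.193121/1.23992 = 0.1558.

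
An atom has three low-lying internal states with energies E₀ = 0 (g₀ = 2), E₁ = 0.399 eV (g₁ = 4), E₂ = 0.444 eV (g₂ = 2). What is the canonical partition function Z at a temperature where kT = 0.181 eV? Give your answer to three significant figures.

Eᵢ/kT = 0, 2.2044, 2.4530.
Z = Σ gᵢe^(−Eᵢ/kT) = 2·e^(−0) + 4·e^(−2.2044) + 2·e^(−2.4530) = 2.0000 + 0.44127 + 0.17207 = 2.6133.

Z = 2.61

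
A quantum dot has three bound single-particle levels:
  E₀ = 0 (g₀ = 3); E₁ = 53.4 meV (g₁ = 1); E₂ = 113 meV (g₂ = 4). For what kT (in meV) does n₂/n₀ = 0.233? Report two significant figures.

65 meV

n₂/n₀ = (g₂/g₀) exp[−(E₂−E₀)/kT] = 0.233.
⇒ (E₂−E₀)/kT = ln((4/3)/0.233) = ln(5.722) = 1.744.
kT = 113 meV / 1.744 = 65 meV.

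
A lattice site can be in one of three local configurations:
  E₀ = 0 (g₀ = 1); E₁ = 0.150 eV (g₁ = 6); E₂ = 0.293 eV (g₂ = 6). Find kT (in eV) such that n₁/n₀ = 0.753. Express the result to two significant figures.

0.072 eV

n₁/n₀ = (g₁/g₀) exp[−(E₁−E₀)/kT] = 0.753.
⇒ (E₁−E₀)/kT = ln((6/1)/0.753) = ln(7.968) = 2.075.
kT = 0.150 eV / 2.075 = 0.072 eV.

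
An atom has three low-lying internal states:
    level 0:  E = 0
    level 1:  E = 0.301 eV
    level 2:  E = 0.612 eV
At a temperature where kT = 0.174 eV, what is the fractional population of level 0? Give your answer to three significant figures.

Eᵢ/kT = 0, 1.7299, 3.5172.
Z = Σ e^(−Eᵢ/kT) = e^(−0) + e^(−1.7299) + e^(−3.5172) = 1.0000 + 0.17730 + 0.029682 = 1.2070.
P₀ = e^(−E₀/kT) / Z = 1.0000/1.2070 = 0.829.

0.829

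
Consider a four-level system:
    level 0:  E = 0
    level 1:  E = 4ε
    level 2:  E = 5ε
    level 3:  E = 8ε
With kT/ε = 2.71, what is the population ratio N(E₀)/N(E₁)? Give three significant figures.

4.38

n₀/n₁ = exp[−(E₀−E₁)/kT] = exp(−(-4ε)/(2.71ε)) = exp(1.4760) = 4.38.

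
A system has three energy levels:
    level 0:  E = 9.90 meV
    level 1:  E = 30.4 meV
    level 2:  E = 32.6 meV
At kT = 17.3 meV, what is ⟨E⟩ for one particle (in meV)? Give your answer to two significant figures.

18 meV

Eᵢ/kT = 0.5723, 1.757, 1.884.
Z = Σ e^(−Eᵢ/kT) = e^(−0.5723) + e^(−1.757) + e^(−1.884) = 0.5642 + 0.1726 + 0.1520 = 0.8888.
⟨E⟩ = Σ Eᵢ e^(−Eᵢ/kT) / Z = (9.90·0.5642 + 30.4·0.1726 + 32.6·0.1520) / 0.8888 = 18 meV.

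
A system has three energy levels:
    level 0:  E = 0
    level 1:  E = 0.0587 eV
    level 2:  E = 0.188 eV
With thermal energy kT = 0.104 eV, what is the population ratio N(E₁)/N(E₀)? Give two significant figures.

n₁/n₀ = exp[−(E₁−E₀)/kT] = exp(−(0.0587 eV)/(0.104 eV)) = exp(-0.5644) = 0.57.

0.57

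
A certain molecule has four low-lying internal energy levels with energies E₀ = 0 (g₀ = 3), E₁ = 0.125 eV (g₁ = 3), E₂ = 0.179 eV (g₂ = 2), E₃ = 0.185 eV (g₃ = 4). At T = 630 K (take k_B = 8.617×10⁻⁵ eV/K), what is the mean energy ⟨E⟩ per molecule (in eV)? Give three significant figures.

0.0215 eV

k_BT = 8.617×10⁻⁵ × 630 K = 0.054287 eV.
Eᵢ/kT = 0, 2.3026, 3.2973, 3.4078.
Z = Σ gᵢe^(−Eᵢ/kT) = 3·e^(−0) + 3·e^(−2.3026) + 2·e^(−3.2973) + 4·e^(−3.4078) = 3.0000 + 0.30000 + 0.073966 + 0.13246 = 3.5064.
⟨E⟩ = Σ Eᵢ gᵢe^(−Eᵢ/kT) / Z = (0·3.0000 + 0.125·0.30000 + 0.179·0.073966 + 0.185·0.13246) / 3.5064 = 0.0215 eV.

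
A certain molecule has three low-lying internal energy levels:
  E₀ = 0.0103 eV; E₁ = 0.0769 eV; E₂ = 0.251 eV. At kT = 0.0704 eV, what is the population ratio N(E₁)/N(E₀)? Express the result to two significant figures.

0.39

n₁/n₀ = exp[−(E₁−E₀)/kT] = exp(−(0.0666 eV)/(0.0704 eV)) = exp(-0.9460) = 0.39.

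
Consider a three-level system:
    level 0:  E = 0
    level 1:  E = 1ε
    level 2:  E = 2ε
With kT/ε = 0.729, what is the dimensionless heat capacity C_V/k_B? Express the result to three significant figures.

0.571

Eᵢ/kT = 0, 1.3717, 2.7435.
Z = Σ e^(−Eᵢ/kT) = e^(−0) + e^(−1.3717) + e^(−2.7435) = 1.0000 + 0.25368 + 0.064345 = 1.3180.
⟨E⟩ = 0.29011 ε, ⟨E²⟩ = 0.38775 ε².
C_V/k_B = (⟨E²⟩ − ⟨E⟩²)/(kT)² = (0.38775 − 0.084164)/0.53144 = 0.571.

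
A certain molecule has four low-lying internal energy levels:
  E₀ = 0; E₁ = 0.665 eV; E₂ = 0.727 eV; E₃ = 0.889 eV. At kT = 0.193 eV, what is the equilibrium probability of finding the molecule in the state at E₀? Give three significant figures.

Eᵢ/kT = 0, 3.4456, 3.7668, 4.6062.
Z = Σ e^(−Eᵢ/kT) = e^(−0) + e^(−3.4456) + e^(−3.7668) + e^(−4.6062) = 1.0000 + 0.031886 + 0.023126 + 0.0099897 = 1.0650.
P₀ = e^(−E₀/kT) / Z = 1.0000/1.0650 = 0.939.

0.939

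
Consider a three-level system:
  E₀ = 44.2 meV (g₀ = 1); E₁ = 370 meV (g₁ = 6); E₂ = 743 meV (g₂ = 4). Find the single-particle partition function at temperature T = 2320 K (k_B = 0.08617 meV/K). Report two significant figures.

Z = 1.8

k_BT = 0.08617 × 2320 K = 199.9 meV.
Eᵢ/kT = 0.2211, 1.851, 3.717.
Z = Σ gᵢe^(−Eᵢ/kT) = 1·e^(−0.2211) + 6·e^(−1.851) + 4·e^(−3.717) = 0.8016 + 0.9425 + 0.09723 = 1.841.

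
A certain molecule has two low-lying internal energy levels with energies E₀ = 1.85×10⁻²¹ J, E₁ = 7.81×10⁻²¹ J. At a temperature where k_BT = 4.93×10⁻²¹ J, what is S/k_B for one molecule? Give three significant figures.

0.539

Eᵢ/kT = 0.37525, 1.5842.
Z = Σ e^(−Eᵢ/kT) = e^(−0.37525) + e^(−1.5842) = 0.68712 + 0.20511 = 0.89223.
⟨E⟩ = Σ EᵢPᵢ = 3.2201 ×10⁻²¹ J.
S/k_B = ln Z + ⟨E⟩/kT = ln(0.89223) + 3.2201/4.93 = -0.11403 + 0.65316 = 0.539.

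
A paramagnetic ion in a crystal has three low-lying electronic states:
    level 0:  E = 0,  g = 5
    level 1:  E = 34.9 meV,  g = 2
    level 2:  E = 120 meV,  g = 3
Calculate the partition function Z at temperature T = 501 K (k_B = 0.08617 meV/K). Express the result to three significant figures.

Z = 6.08

k_BT = 0.08617 × 501 K = 43.171 meV.
Eᵢ/kT = 0, 0.80841, 2.7796.
Z = Σ gᵢe^(−Eᵢ/kT) = 5·e^(−0) + 2·e^(−0.80841) + 3·e^(−2.7796) = 5.0000 + 0.89113 + 0.18619 = 6.0773.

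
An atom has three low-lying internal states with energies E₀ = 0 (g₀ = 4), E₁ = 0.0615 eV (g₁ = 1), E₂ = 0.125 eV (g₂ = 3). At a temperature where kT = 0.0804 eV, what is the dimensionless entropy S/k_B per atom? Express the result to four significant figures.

Eᵢ/kT = 0, 0.764925, 1.55473.
Z = Σ gᵢe^(−Eᵢ/kT) = 4·e^(−0) + 1·e^(−0.764925) + 3·e^(−1.55473) = 4.00000 + 0.465369 + 0.633739 = 5.09911.
⟨E⟩ = Σ EᵢPᵢ = 0.0211483 eV.
S/k_B = ln Z + ⟨E⟩/kT = ln(5.09911) + 0.0211483/0.0804 = 1.62907 + 0.263039 = 1.892.

1.892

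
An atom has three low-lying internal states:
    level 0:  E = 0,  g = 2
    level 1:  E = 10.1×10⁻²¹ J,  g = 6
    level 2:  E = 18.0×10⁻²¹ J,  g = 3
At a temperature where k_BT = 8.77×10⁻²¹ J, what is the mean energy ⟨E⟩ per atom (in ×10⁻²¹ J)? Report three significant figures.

Eᵢ/kT = 0, 1.1517, 2.0525.
Z = Σ gᵢe^(−Eᵢ/kT) = 2·e^(−0) + 6·e^(−1.1517) + 3·e^(−2.0525) = 2.0000 + 1.8966 + 0.38524 = 4.2818.
⟨E⟩ = Σ Eᵢ gᵢe^(−Eᵢ/kT) / Z = (0·2.0000 + 10.1·1.8966 + 18.0·0.38524) / 4.2818 = 6.09 ×10⁻²¹ J.

6.09 ×10⁻²¹ J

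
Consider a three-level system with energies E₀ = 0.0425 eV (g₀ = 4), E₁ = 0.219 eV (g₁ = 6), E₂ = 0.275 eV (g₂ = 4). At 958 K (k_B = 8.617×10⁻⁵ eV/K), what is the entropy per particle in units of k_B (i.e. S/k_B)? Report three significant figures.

k_BT = 8.617×10⁻⁵ × 958 K = 0.082551 eV.
Eᵢ/kT = 0.51483, 2.6529, 3.3313.
Z = Σ gᵢe^(−Eᵢ/kT) = 4·e^(−0.51483) + 6·e^(−2.6529) + 4·e^(−3.3313) = 2.3904 + 0.42268 + 0.14299 = 2.9561.
⟨E⟩ = Σ EᵢPᵢ = 0.078983 eV.
S/k_B = ln Z + ⟨E⟩/kT = ln(2.9561) + 0.078983/0.082551 = 1.0839 + 0.95678 = 2.04.

2.04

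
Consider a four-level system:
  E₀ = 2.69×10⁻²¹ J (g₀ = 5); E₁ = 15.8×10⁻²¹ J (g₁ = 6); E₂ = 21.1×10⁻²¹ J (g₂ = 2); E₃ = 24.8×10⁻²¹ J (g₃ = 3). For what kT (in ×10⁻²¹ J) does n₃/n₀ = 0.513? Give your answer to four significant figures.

n₃/n₀ = (g₃/g₀) exp[−(E₃−E₀)/kT] = 0.513.
⇒ (E₃−E₀)/kT = ln((3/5)/0.513) = ln(1.16959) = 0.156653.
kT = 22.11 ×10⁻²¹ J / 0.156653 = 141.1 ×10⁻²¹ J.

141.1 ×10⁻²¹ J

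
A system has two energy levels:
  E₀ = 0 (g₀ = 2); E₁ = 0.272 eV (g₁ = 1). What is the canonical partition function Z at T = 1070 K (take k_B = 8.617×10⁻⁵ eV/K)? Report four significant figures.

Z = 2.052

k_BT = 8.617×10⁻⁵ × 1070 K = 0.0922019 eV.
Eᵢ/kT = 0, 2.95005.
Z = Σ gᵢe^(−Eᵢ/kT) = 2·e^(−0) + 1·e^(−2.95005) = 2.00000 + 0.0523371 = 2.05234.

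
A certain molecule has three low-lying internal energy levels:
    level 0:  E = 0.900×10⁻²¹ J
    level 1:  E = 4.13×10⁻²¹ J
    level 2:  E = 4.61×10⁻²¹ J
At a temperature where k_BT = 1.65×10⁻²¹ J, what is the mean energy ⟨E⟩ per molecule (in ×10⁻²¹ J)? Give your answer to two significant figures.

1.6 ×10⁻²¹ J

Eᵢ/kT = 0.5455, 2.503, 2.794.
Z = Σ e^(−Eᵢ/kT) = e^(−0.5455) + e^(−2.503) + e^(−2.794) = 0.5796 + 0.08184 + 0.06118 = 0.7226.
⟨E⟩ = Σ Eᵢ e^(−Eᵢ/kT) / Z = (0.900·0.5796 + 4.13·0.08184 + 4.61·0.06118) / 0.7226 = 1.6 ×10⁻²¹ J.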